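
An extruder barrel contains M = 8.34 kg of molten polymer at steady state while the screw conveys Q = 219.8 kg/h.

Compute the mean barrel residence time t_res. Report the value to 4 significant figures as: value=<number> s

Convert throughput: Q = 219.8 kg/h = 219.8/3600 = 0.0610556 kg/s
t_res = M / Q_s = 8.34 ÷ 0.0610556 = 136.597 s

value=136.6 s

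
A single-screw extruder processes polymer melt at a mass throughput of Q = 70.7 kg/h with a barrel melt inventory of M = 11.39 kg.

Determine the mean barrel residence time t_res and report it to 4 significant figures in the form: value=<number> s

value=580.0 s

Q_s = Q / 3600 = 70.7 / 3600 = 0.0196389 kg/s
t_res = M / Q_s = 11.39 ÷ 0.0196389 = 579.972 s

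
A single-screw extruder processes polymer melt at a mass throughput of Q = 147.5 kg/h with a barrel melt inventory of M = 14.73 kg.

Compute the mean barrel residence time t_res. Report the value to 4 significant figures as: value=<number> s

Convert throughput: Q = 147.5 kg/h = 147.5/3600 = 0.0409722 kg/s
Mean residence time: t_res = M/Q_s = 14.73 kg / 0.0409722 kg/s = 359.512 s

value=359.5 s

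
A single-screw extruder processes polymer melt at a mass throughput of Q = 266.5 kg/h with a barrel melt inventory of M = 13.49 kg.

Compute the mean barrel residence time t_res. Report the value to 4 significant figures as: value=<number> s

value=182.2 s

Q_s = Q / 3600 = 266.5 / 3600 = 0.0740278 kg/s
Mean residence time: t_res = M/Q_s = 13.49 kg / 0.0740278 kg/s = 182.229 s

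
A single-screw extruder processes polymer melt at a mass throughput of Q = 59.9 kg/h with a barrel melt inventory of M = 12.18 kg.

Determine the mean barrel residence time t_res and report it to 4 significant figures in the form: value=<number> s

Convert throughput: Q = 59.9 kg/h = 59.9/3600 = 0.0166389 kg/s
Mean residence time: t_res = M/Q_s = 12.18 kg / 0.0166389 kg/s = 732.02 s

value=732.0 s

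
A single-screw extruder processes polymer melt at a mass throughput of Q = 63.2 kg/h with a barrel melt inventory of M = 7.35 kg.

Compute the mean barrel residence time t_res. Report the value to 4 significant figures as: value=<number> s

value=418.7 s

Throughput in SI: Q_s = 63.2 kg/h ÷ 3600 s/h = 0.0175556 kg/s
Mean residence time: t_res = M/Q_s = 7.35 kg / 0.0175556 kg/s = 418.671 s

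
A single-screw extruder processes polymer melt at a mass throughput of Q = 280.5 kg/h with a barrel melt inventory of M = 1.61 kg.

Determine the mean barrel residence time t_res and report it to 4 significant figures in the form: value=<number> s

Throughput in SI: Q_s = 280.5 kg/h ÷ 3600 s/h = 0.0779167 kg/s
t_res = M / Q_s = 1.61 ÷ 0.0779167 = 20.6631 s

value=20.66 s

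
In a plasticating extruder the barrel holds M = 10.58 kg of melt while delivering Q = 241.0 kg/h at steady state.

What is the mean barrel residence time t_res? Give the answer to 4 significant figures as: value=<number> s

Throughput in SI: Q_s = 241.0 kg/h ÷ 3600 s/h = 0.0669444 kg/s
Mean residence time: t_res = M/Q_s = 10.58 kg / 0.0669444 kg/s = 158.041 s

value=158.0 s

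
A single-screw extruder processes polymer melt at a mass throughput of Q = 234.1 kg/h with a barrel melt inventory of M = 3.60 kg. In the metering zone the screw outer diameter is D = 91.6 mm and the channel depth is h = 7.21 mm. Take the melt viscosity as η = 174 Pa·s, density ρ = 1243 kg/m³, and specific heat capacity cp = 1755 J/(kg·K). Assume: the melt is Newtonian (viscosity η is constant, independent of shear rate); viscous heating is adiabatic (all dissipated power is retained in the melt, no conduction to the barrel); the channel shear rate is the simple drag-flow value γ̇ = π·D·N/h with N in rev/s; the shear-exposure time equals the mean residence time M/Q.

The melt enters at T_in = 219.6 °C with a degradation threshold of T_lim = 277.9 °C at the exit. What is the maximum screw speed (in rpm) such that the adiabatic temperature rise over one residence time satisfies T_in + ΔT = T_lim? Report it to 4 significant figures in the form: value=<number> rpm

value=172.7 rpm

Throughput in SI: Q_s = 234.1 kg/h ÷ 3600 s/h = 0.0650278 kg/s
t_res = M / Q_s = 3.60 / 0.0650278 = 55.361 s
D = 91.6 mm = 0.0916 m;  h = 7.21 mm = 0.00721 m
ΔT_a = T_lim − T_in = 277.9 − 219.6 = 58.3 K
γ̇_max² = ΔT_a·ρ·cp/(η·t_res) = 58.3·1243·1755/(174·55.361) = 13202.7 s⁻²
γ̇_max = √13202.7 = 114.903 s⁻¹
N_max = γ̇_max·h / (π·D) = 114.903 · 0.00721 / (π · 0.0916) = 2.87887 rev/s = 172.732 rpm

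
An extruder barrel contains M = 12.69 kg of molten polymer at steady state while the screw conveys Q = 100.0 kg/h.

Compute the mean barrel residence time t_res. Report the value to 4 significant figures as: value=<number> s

Throughput in SI: Q_s = 100.0 kg/h ÷ 3600 s/h = 0.0277778 kg/s
t_res = M / Q_s = 12.69 ÷ 0.0277778 = 456.84 s

value=456.8 s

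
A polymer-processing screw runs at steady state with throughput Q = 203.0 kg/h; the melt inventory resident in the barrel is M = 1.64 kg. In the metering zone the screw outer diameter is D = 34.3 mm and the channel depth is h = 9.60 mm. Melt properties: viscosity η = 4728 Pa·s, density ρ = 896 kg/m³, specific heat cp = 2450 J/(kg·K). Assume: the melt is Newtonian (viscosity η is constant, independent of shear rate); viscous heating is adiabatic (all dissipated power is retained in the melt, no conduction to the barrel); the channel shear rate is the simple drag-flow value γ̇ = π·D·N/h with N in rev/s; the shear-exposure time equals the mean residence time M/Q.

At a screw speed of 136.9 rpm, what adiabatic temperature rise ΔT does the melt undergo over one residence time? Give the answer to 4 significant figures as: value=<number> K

Convert throughput: Q = 203.0 kg/h = 203.0/3600 = 0.0563889 kg/s
Mean residence time: t_res = M/Q_s = 1.64 kg / 0.0563889 kg/s = 29.0837 s
Geometry in metres: D = 34.3 mm → 0.0343 m, h = 9.60 mm → 0.0096 m; screw speed N = 136.9 rpm = 2.28167 rev/s
γ̇ = π D N / h = (π)(0.0343)(2.28167) / 0.0096 = 25.6109 s⁻¹
Adiabatic rise: ΔT = η γ̇² t_res / (ρ cp) = 4728·(25.6109)²·29.0837 / (896·2450) = 41.0869 K

value=41.09 K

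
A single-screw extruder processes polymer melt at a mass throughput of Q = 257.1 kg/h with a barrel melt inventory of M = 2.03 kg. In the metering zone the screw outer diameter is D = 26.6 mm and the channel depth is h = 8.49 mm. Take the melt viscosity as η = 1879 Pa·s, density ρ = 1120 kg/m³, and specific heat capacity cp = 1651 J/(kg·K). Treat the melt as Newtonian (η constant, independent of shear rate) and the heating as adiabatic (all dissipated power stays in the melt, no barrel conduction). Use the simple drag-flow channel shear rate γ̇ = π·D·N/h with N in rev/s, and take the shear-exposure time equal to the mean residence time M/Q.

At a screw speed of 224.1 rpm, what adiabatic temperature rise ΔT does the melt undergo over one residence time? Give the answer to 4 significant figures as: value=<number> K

value=39.04 K

Throughput in SI: Q_s = 257.1 kg/h ÷ 3600 s/h = 0.0714167 kg/s
t_res = M / Q_s = 2.03 ÷ 0.0714167 = 28.4247 s
Geometry in metres: D = 26.6 mm → 0.0266 m, h = 8.49 mm → 0.00849 m; screw speed N = 224.1 rpm = 3.735 rev/s
Shear rate: γ̇ = πDN/h = π·0.0266·3.735/0.00849 = 36.7633 s⁻¹
ΔT = η·γ̇²·t_res / (ρ·cp) = 1879 · (36.7633)² · 28.4247 / (1120 · 1651) = 39.0379 K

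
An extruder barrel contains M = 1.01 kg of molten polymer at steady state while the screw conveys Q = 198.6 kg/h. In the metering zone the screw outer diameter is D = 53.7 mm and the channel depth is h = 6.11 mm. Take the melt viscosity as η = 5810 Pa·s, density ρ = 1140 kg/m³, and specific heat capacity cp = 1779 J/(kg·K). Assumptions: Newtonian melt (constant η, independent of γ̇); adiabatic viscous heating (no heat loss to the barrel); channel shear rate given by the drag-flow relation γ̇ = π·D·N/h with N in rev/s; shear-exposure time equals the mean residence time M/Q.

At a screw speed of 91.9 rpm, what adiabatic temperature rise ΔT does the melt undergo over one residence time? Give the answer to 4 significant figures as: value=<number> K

value=93.81 K

Q_s = Q / 3600 = 198.6 / 3600 = 0.0551667 kg/s
t_res = M / Q_s = 1.01 ÷ 0.0551667 = 18.3082 s
D = 53.7 mm = 0.0537 m;  h = 6.11 mm = 0.00611 m;  N = 91.9 rpm / 60 = 1.53167 rev/s
γ̇ = π·D·N / h = π · 0.0537 · 1.53167 / 0.00611 = 42.2909 s⁻¹
Adiabatic rise: ΔT = η γ̇² t_res / (ρ cp) = 5810·(42.2909)²·18.3082 / (1140·1779) = 93.8068 K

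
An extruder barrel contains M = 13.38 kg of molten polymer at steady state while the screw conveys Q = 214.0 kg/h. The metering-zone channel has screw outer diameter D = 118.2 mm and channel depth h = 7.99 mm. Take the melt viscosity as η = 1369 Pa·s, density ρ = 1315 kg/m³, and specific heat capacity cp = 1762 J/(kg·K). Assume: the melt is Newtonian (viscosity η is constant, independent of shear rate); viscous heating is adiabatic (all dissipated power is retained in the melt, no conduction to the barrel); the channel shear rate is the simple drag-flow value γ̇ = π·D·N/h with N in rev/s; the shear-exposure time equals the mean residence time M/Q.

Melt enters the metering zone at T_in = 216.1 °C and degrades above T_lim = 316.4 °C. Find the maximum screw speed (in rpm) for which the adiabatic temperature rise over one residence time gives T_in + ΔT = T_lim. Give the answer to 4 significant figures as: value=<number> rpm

Throughput in SI: Q_s = 214.0 kg/h ÷ 3600 s/h = 0.0594444 kg/s
t_res = M / Q_s = 13.38 ÷ 0.0594444 = 225.084 s
Geometry in SI: D = 118.2 mm → 0.1182 m, h = 7.99 mm → 0.00799 m
ΔT_a = T_lim − T_in = 316.4 − 216.1 = 100.3 K
γ̇_max² = ΔT_a·ρ·cp/(η·t_res) = 100.3·1315·1762/(1369·225.084) = 754.196 s⁻²
γ̇_max = sqrt(754.196) = 27.4626 s⁻¹
N_max = γ̇_max·h / (π·D) = 27.4626 · 0.00799 / (π · 0.1182) = 0.59091 rev/s = 35.4546 rpm

value=35.45 rpm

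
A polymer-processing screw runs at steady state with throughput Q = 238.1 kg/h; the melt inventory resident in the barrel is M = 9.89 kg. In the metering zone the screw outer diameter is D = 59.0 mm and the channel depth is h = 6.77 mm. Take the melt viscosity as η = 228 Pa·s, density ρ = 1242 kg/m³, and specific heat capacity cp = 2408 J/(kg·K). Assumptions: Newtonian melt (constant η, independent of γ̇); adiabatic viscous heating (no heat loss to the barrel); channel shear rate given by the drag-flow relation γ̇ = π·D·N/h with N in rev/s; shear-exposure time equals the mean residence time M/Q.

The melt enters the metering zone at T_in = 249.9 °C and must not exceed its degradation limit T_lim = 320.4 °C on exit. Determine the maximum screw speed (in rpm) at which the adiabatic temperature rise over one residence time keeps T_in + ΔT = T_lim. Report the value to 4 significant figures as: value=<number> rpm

Q_s = Q / 3600 = 238.1 / 3600 = 0.0661389 kg/s
t_res = M / Q_s = 9.89 ÷ 0.0661389 = 149.534 s
Convert to metres: D = 0.059 m, h = 0.00677 m
Allowable rise: ΔT_a = T_lim − T_in = 320.4 − 249.9 = 70.5 K
γ̇_max² = ΔT_a·ρ·cp / (η·t_res) = [70.5 × 1242 × 2408] / [228 × 149.534] = 6184.33 s⁻²
γ̇_max = √6184.33 = 78.6405 s⁻¹
N_max = γ̇_max·h / (π·D) = 78.6405 · 0.00677 / (π · 0.059) = 2.87232 rev/s = 172.339 rpm

value=172.3 rpm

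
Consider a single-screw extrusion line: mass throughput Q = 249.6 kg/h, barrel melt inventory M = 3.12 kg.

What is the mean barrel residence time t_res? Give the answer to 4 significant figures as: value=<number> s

value=45.00 s

Convert throughput: Q = 249.6 kg/h = 249.6/3600 = 0.0693333 kg/s
t_res = M / Q_s = 3.12 ÷ 0.0693333 = 45 s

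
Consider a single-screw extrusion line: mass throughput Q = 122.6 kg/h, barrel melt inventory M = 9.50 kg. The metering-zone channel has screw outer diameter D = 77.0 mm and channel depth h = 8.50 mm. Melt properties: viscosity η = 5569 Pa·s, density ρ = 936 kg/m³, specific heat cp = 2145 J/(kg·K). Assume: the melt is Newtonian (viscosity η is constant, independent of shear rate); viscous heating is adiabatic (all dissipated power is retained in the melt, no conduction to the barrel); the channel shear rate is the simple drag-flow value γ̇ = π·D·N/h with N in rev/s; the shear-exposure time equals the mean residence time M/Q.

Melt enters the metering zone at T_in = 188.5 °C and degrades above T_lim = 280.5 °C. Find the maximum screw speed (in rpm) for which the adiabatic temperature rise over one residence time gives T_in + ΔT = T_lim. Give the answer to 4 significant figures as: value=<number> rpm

Convert throughput: Q = 122.6 kg/h = 122.6/3600 = 0.0340556 kg/s
t_res = M / Q_s = 9.50 ÷ 0.0340556 = 278.956 s
Convert to metres: D = 0.077 m, h = 0.0085 m
ΔT_a = T_lim − T_in = 280.5 − 188.5 = 92 K
Invert ΔT = ηγ̇²t_res/(ρcp) for γ̇: γ̇_max² = ΔT_a ρ cp / (η t_res) = 92·936·2145 / (5569·278.956) = 118.899 s⁻²
γ̇_max = √118.899 = 10.9041 s⁻¹
N_max = γ̇_max h / (πD) = 10.9041·0.0085/(π·0.077) = 0.383149 rev/s → ×60 = 22.9889 rpm

value=22.99 rpm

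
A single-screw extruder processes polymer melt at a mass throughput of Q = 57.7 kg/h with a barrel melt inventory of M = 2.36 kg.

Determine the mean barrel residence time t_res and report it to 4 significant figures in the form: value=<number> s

Q_s = Q / 3600 = 57.7 / 3600 = 0.0160278 kg/s
t_res = M / Q_s = 2.36 ÷ 0.0160278 = 147.244 s

value=147.2 s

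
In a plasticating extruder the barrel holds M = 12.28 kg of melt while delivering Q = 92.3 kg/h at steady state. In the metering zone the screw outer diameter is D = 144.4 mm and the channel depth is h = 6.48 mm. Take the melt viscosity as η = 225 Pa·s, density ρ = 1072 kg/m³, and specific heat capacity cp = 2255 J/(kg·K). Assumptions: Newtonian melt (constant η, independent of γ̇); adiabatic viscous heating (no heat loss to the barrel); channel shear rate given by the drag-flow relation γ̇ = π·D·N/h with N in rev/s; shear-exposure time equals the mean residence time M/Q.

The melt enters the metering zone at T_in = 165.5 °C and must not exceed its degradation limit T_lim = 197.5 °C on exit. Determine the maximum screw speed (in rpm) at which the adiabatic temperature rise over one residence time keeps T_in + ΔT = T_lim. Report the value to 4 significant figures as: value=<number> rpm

Convert throughput: Q = 92.3 kg/h = 92.3/3600 = 0.0256389 kg/s
t_res = M / Q_s = 12.28 ÷ 0.0256389 = 478.96 s
Convert to metres: D = 0.1444 m, h = 0.00648 m
ΔT_a = T_lim − T_in = 197.5 °C − 165.5 °C = 32 K
Invert ΔT = ηγ̇²t_res/(ρcp) for γ̇: γ̇_max² = ΔT_a ρ cp / (η t_res) = 32·1072·2255 / (225·478.96) = 717.81 s⁻²
Take the square root: γ̇_max = √(717.81) = 26.792 s⁻¹
N_max = γ̇_max·h / (π·D) = 26.792 · 0.00648 / (π · 0.1444) = 0.382704 rev/s = 22.9622 rpm

value=22.96 rpm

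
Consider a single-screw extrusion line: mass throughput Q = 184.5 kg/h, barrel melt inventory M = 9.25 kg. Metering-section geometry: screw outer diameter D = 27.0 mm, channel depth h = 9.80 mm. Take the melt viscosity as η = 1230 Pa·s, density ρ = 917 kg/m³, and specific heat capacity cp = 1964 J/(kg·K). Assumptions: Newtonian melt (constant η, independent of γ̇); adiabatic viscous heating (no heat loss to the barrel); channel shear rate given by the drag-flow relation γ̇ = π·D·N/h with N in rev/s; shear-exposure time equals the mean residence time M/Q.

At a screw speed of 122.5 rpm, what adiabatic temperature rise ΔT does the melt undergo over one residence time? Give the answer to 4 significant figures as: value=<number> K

Throughput in SI: Q_s = 184.5 kg/h ÷ 3600 s/h = 0.05125 kg/s
Mean residence time: t_res = M/Q_s = 9.25 kg / 0.05125 kg/s = 180.488 s
Geometry in metres: D = 27.0 mm → 0.027 m, h = 9.80 mm → 0.0098 m; screw speed N = 122.5 rpm = 2.04167 rev/s
γ̇ = π·D·N / h = π · 0.027 · 2.04167 / 0.0098 = 17.6715 s⁻¹
ΔT = η·γ̇²·t_res/(ρ·cp) = [1230 × 17.6715² × 180.488] / [917 × 1964] = 38.4935 K

value=38.49 K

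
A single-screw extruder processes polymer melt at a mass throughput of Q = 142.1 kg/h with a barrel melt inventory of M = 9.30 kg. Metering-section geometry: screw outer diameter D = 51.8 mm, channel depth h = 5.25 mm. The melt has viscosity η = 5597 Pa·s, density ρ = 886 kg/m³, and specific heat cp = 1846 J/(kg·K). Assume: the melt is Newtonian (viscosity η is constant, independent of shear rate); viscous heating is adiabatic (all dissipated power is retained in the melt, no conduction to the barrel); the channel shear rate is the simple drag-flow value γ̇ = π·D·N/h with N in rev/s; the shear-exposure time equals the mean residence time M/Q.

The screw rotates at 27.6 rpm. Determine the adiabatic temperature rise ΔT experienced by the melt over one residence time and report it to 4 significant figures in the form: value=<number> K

value=163.9 K

Throughput in SI: Q_s = 142.1 kg/h ÷ 3600 s/h = 0.0394722 kg/s
t_res = M / Q_s = 9.30 / 0.0394722 = 235.609 s
Geometry in metres: D = 51.8 mm → 0.0518 m, h = 5.25 mm → 0.00525 m; screw speed N = 27.6 rpm = 0.46 rev/s
Shear rate: γ̇ = πDN/h = π·0.0518·0.46/0.00525 = 14.2586 s⁻¹
ΔT = η·γ̇²·t_res / (ρ·cp) = 5597 · (14.2586)² · 235.609 / (886 · 1846) = 163.922 K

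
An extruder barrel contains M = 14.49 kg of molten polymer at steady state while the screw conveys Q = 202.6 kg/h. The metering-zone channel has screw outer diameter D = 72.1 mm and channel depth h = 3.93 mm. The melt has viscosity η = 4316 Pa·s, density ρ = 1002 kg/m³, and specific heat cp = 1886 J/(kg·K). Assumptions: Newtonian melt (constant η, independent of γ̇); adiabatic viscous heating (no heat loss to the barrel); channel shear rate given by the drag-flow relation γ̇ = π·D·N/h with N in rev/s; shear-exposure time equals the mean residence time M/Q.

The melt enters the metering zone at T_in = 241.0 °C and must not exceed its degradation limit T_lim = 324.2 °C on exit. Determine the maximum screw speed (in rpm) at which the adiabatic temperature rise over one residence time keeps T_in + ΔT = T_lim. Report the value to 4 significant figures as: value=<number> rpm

value=12.38 rpm

Throughput in SI: Q_s = 202.6 kg/h ÷ 3600 s/h = 0.0562778 kg/s
Mean residence time: t_res = M/Q_s = 14.49 kg / 0.0562778 kg/s = 257.473 s
D = 72.1 mm = 0.0721 m;  h = 3.93 mm = 0.00393 m
ΔT_a = T_lim − T_in = 324.2 °C − 241.0 °C = 83.2 K
γ̇_max² = ΔT_a·ρ·cp/(η·t_res) = 83.2·1002·1886/(4316·257.473) = 141.488 s⁻²
γ̇_max = sqrt(141.488) = 11.8949 s⁻¹
N_max = γ̇_max·h / (π·D) = 11.8949 · 0.00393 / (π · 0.0721) = 0.20638 rev/s = 12.3828 rpm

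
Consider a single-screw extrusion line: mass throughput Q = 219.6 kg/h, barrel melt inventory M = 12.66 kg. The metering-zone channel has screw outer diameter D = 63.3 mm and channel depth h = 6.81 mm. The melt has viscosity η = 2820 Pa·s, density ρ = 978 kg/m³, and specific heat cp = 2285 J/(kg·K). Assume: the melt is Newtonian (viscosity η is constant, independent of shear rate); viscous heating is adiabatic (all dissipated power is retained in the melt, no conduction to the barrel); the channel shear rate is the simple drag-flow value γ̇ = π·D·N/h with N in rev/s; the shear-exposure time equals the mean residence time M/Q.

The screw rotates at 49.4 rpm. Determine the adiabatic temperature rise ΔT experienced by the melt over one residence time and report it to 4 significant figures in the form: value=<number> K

Convert throughput: Q = 219.6 kg/h = 219.6/3600 = 0.061 kg/s
Mean residence time: t_res = M/Q_s = 12.66 kg / 0.061 kg/s = 207.541 s
D = 63.3 mm = 0.0633 m;  h = 6.81 mm = 0.00681 m;  N = 49.4 rpm / 60 = 0.823333 rev/s
γ̇ = π·D·N / h = π · 0.0633 · 0.823333 / 0.00681 = 24.0426 s⁻¹
Adiabatic rise: ΔT = η γ̇² t_res / (ρ cp) = 2820·(24.0426)²·207.541 / (978·2285) = 151.388 K

value=151.4 K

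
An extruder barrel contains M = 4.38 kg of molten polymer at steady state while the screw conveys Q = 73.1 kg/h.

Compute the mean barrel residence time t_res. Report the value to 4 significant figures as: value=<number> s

Q_s = Q / 3600 = 73.1 / 3600 = 0.0203056 kg/s
Mean residence time: t_res = M/Q_s = 4.38 kg / 0.0203056 kg/s = 215.705 s

value=215.7 s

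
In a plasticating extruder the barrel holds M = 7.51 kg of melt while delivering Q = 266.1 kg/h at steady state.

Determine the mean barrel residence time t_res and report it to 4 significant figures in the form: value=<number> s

value=101.6 s

Throughput in SI: Q_s = 266.1 kg/h ÷ 3600 s/h = 0.0739167 kg/s
t_res = M / Q_s = 7.51 ÷ 0.0739167 = 101.601 s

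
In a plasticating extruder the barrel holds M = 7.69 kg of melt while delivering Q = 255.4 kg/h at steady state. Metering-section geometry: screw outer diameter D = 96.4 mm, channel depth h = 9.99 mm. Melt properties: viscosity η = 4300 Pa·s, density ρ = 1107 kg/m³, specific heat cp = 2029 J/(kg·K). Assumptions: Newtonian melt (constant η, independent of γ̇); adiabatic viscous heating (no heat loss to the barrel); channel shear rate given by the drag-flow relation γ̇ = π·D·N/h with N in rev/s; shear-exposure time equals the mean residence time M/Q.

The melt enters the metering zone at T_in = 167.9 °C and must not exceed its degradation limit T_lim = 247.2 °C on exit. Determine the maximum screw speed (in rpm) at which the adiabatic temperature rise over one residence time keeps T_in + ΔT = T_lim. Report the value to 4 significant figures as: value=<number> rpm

value=38.69 rpm

Convert throughput: Q = 255.4 kg/h = 255.4/3600 = 0.0709444 kg/s
t_res = M / Q_s = 7.69 ÷ 0.0709444 = 108.395 s
Geometry in SI: D = 96.4 mm → 0.0964 m, h = 9.99 mm → 0.00999 m
ΔT_a = T_lim − T_in = 247.2 °C − 167.9 °C = 79.3 K
γ̇_max² = ΔT_a·ρ·cp / (η·t_res) = [79.3 × 1107 × 2029] / [4300 × 108.395] = 382.143 s⁻²
γ̇_max = sqrt(382.143) = 19.5485 s⁻¹
N_max = γ̇_max·h / (π·D) = 19.5485 · 0.00999 / (π · 0.0964) = 0.64484 rev/s = 38.6904 rpm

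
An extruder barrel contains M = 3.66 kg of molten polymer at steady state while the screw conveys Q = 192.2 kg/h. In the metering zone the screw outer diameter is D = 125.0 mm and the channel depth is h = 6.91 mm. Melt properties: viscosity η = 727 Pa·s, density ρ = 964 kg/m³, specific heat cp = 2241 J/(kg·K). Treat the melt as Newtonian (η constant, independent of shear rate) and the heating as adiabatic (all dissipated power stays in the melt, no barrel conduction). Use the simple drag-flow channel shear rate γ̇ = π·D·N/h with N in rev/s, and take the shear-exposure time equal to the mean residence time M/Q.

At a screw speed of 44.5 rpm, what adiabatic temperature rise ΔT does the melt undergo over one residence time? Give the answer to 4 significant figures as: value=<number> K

Throughput in SI: Q_s = 192.2 kg/h ÷ 3600 s/h = 0.0533889 kg/s
t_res = M / Q_s = 3.66 ÷ 0.0533889 = 68.5536 s
D = 125.0 mm = 0.125 m;  h = 6.91 mm = 0.00691 m;  N = 44.5 rpm / 60 = 0.741667 rev/s
Shear rate: γ̇ = πDN/h = π·0.125·0.741667/0.00691 = 42.1493 s⁻¹
Adiabatic rise: ΔT = η γ̇² t_res / (ρ cp) = 727·(42.1493)²·68.5536 / (964·2241) = 40.9852 K

value=40.99 K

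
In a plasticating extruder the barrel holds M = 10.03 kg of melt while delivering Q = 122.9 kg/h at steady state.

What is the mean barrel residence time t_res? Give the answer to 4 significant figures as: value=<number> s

value=293.8 s

Convert throughput: Q = 122.9 kg/h = 122.9/3600 = 0.0341389 kg/s
t_res = M / Q_s = 10.03 ÷ 0.0341389 = 293.8 s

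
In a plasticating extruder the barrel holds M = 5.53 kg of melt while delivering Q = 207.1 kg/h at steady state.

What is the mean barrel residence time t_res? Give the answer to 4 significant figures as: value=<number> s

Q_s = Q / 3600 = 207.1 / 3600 = 0.0575278 kg/s
t_res = M / Q_s = 5.53 ÷ 0.0575278 = 96.1275 s

value=96.13 s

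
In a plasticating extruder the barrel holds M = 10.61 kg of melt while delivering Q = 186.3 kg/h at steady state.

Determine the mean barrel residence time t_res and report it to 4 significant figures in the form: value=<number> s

value=205.0 s

Q_s = Q / 3600 = 186.3 / 3600 = 0.05175 kg/s
t_res = M / Q_s = 10.61 / 0.05175 = 205.024 s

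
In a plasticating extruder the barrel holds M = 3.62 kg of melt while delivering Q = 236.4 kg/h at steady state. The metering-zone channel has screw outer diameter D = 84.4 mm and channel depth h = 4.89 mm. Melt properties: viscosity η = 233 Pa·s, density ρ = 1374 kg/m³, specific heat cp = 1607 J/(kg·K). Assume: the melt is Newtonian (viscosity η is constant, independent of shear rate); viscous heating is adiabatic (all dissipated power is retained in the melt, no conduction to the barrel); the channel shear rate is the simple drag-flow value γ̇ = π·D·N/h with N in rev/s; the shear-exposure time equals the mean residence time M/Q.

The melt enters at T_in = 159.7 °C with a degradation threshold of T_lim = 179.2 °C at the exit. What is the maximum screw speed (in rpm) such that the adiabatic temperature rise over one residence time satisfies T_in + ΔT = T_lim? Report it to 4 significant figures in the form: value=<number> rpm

value=64.07 rpm

Throughput in SI: Q_s = 236.4 kg/h ÷ 3600 s/h = 0.0656667 kg/s
t_res = M / Q_s = 3.62 ÷ 0.0656667 = 55.1269 s
Geometry in SI: D = 84.4 mm → 0.0844 m, h = 4.89 mm → 0.00489 m
ΔT_a = T_lim − T_in = 179.2 °C − 159.7 °C = 19.5 K
γ̇_max² = ΔT_a·ρ·cp/(η·t_res) = 19.5·1374·1607/(233·55.1269) = 3352.11 s⁻²
γ̇_max = sqrt(3352.11) = 57.8974 s⁻¹
N_max = γ̇_max·h / (π·D) = 57.8974 · 0.00489 / (π · 0.0844) = 1.06776 rev/s = 64.0659 rpm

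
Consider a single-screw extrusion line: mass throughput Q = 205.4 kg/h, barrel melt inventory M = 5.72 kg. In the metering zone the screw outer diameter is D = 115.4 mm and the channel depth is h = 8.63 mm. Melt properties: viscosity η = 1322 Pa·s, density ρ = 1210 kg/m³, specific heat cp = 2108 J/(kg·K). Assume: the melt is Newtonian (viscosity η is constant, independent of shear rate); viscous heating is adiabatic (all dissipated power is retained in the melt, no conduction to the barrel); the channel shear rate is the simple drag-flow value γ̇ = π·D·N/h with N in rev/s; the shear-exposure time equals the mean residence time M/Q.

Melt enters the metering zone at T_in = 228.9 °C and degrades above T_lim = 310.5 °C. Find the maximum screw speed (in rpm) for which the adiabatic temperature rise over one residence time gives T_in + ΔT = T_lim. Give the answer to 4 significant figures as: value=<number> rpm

Q_s = Q / 3600 = 205.4 / 3600 = 0.0570556 kg/s
Mean residence time: t_res = M/Q_s = 5.72 kg / 0.0570556 kg/s = 100.253 s
Convert to metres: D = 0.1154 m, h = 0.00863 m
Allowable rise: ΔT_a = T_lim − T_in = 310.5 − 228.9 = 81.6 K
γ̇_max² = ΔT_a·ρ·cp / (η·t_res) = [81.6 × 1210 × 2108] / [1322 × 100.253] = 1570.42 s⁻²
γ̇_max = sqrt(1570.42) = 39.6286 s⁻¹
N_max = γ̇_max·h / (π·D) = 39.6286 · 0.00863 / (π · 0.1154) = 0.943329 rev/s = 56.5998 rpm

value=56.60 rpm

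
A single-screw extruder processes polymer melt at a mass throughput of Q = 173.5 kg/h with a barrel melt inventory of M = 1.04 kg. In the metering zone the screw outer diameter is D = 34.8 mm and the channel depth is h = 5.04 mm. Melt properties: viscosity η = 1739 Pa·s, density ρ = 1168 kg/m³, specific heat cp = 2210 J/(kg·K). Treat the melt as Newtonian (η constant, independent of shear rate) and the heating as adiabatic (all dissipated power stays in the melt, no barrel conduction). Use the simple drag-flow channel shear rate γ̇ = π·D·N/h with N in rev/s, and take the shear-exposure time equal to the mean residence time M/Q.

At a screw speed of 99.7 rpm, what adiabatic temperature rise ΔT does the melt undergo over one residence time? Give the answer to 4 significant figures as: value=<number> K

Convert throughput: Q = 173.5 kg/h = 173.5/3600 = 0.0481944 kg/s
t_res = M / Q_s = 1.04 ÷ 0.0481944 = 21.5793 s
Convert to SI: D = 0.0348 m, h = 0.00504 m, N = 99.7/60 = 1.66167 rev/s
γ̇ = π·D·N / h = π · 0.0348 · 1.66167 / 0.00504 = 36.0448 s⁻¹
ΔT = η·γ̇²·t_res/(ρ·cp) = [1739 × 36.0448² × 21.5793] / [1168 × 2210] = 18.888 K

value=18.89 K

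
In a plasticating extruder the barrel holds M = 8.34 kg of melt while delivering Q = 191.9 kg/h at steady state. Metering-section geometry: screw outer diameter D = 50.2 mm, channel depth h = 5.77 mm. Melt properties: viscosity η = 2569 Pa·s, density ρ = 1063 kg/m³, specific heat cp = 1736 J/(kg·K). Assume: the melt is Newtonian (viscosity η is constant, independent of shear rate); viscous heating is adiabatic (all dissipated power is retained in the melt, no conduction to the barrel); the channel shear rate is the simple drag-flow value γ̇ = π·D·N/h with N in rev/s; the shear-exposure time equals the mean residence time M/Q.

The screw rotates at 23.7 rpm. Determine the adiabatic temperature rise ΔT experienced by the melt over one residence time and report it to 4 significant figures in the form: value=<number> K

value=25.39 K

Convert throughput: Q = 191.9 kg/h = 191.9/3600 = 0.0533056 kg/s
t_res = M / Q_s = 8.34 / 0.0533056 = 156.456 s
Geometry in metres: D = 50.2 mm → 0.0502 m, h = 5.77 mm → 0.00577 m; screw speed N = 23.7 rpm = 0.395 rev/s
γ̇ = π·D·N / h = π · 0.0502 · 0.395 / 0.00577 = 10.7963 s⁻¹
ΔT = η·γ̇²·t_res/(ρ·cp) = [2569 × 10.7963² × 156.456] / [1063 × 1736] = 25.3878 K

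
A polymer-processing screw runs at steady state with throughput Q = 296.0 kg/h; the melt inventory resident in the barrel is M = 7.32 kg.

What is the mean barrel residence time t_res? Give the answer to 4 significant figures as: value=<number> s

value=89.03 s

Convert throughput: Q = 296.0 kg/h = 296.0/3600 = 0.0822222 kg/s
Mean residence time: t_res = M/Q_s = 7.32 kg / 0.0822222 kg/s = 89.027 s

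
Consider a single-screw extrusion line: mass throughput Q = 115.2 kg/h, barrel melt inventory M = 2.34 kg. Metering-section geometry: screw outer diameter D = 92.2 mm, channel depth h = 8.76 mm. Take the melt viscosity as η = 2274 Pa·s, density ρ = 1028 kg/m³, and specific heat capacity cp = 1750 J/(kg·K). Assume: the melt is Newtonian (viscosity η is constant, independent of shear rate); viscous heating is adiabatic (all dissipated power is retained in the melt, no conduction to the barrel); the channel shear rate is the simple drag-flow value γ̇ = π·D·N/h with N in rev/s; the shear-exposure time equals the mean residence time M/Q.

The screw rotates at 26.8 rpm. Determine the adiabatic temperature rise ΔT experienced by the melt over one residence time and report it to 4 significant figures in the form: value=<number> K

Q_s = Q / 3600 = 115.2 / 3600 = 0.032 kg/s
t_res = M / Q_s = 2.34 / 0.032 = 73.125 s
D = 92.2 mm = 0.0922 m;  h = 8.76 mm = 0.00876 m;  N = 26.8 rpm / 60 = 0.446667 rev/s
Shear rate: γ̇ = πDN/h = π·0.0922·0.446667/0.00876 = 14.7693 s⁻¹
Adiabatic rise: ΔT = η γ̇² t_res / (ρ cp) = 2274·(14.7693)²·73.125 / (1028·1750) = 20.1626 K

value=20.16 K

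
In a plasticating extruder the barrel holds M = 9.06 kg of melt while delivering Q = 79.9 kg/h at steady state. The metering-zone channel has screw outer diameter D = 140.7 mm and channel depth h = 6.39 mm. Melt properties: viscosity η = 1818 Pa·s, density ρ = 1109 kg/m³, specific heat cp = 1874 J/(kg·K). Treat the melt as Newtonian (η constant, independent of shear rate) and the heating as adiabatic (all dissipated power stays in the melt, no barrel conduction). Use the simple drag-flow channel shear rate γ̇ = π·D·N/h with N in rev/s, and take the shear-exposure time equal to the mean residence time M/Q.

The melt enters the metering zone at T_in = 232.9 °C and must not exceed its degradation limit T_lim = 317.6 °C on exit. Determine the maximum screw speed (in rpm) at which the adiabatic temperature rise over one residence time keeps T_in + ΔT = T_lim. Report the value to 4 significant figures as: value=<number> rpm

value=13.36 rpm

Throughput in SI: Q_s = 79.9 kg/h ÷ 3600 s/h = 0.0221944 kg/s
t_res = M / Q_s = 9.06 ÷ 0.0221944 = 408.21 s
D = 140.7 mm = 0.1407 m;  h = 6.39 mm = 0.00639 m
ΔT_a = T_lim − T_in = 317.6 − 232.9 = 84.7 K
γ̇_max² = ΔT_a·ρ·cp / (η·t_res) = [84.7 × 1109 × 1874] / [1818 × 408.21] = 237.196 s⁻²
γ̇_max = √237.196 = 15.4012 s⁻¹
N_max = γ̇_max·h / (π·D) = 15.4012 · 0.00639 / (π · 0.1407) = 0.222644 rev/s = 13.3586 rpm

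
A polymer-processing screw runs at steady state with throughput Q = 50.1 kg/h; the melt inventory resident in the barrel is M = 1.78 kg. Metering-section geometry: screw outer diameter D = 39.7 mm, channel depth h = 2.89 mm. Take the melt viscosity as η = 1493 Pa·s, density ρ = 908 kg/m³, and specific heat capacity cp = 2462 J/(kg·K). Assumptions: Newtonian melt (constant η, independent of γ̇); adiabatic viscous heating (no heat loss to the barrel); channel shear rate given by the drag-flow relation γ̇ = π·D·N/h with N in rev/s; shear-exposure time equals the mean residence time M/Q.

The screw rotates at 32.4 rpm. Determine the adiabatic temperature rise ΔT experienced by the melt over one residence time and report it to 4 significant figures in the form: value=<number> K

value=46.39 K

Convert throughput: Q = 50.1 kg/h = 50.1/3600 = 0.0139167 kg/s
t_res = M / Q_s = 1.78 / 0.0139167 = 127.904 s
D = 39.7 mm = 0.0397 m;  h = 2.89 mm = 0.00289 m;  N = 32.4 rpm / 60 = 0.54 rev/s
γ̇ = π·D·N / h = π · 0.0397 · 0.54 / 0.00289 = 23.3043 s⁻¹
ΔT = η·γ̇²·t_res / (ρ·cp) = 1493 · (23.3043)² · 127.904 / (908 · 2462) = 46.392 K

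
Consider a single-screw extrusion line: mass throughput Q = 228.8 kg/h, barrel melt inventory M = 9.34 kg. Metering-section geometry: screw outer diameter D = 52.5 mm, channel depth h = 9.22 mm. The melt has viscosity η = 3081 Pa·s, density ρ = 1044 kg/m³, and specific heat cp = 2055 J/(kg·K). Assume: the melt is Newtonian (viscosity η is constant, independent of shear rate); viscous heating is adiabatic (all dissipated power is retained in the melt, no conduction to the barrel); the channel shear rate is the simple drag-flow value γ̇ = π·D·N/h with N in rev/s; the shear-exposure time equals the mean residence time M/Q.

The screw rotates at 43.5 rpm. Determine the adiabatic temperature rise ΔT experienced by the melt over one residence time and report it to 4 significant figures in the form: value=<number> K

value=35.50 K

Throughput in SI: Q_s = 228.8 kg/h ÷ 3600 s/h = 0.0635556 kg/s
t_res = M / Q_s = 9.34 / 0.0635556 = 146.958 s
Convert to SI: D = 0.0525 m, h = 0.00922 m, N = 43.5/60 = 0.725 rev/s
γ̇ = π·D·N / h = π · 0.0525 · 0.725 / 0.00922 = 12.9693 s⁻¹
ΔT = η·γ̇²·t_res/(ρ·cp) = [3081 × 12.9693² × 146.958] / [1044 × 2055] = 35.4981 K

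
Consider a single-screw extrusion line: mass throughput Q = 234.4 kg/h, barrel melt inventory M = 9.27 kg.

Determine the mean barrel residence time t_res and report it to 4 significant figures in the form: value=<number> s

value=142.4 s

Throughput in SI: Q_s = 234.4 kg/h ÷ 3600 s/h = 0.0651111 kg/s
Mean residence time: t_res = M/Q_s = 9.27 kg / 0.0651111 kg/s = 142.372 s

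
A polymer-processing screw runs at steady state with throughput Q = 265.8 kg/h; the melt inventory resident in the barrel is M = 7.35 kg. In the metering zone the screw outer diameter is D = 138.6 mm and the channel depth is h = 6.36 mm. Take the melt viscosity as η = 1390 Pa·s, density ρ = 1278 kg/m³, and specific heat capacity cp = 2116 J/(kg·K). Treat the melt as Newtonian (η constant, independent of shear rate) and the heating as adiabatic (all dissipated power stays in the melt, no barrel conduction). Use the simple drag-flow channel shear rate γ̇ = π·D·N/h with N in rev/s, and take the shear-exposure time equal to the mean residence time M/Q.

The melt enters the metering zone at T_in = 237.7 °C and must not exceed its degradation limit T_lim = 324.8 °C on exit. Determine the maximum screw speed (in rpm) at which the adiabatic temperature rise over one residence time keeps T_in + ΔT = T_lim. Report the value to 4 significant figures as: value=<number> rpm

value=36.16 rpm

Throughput in SI: Q_s = 265.8 kg/h ÷ 3600 s/h = 0.0738333 kg/s
t_res = M / Q_s = 7.35 / 0.0738333 = 99.5485 s
Convert to metres: D = 0.1386 m, h = 0.00636 m
Allowable rise: ΔT_a = T_lim − T_in = 324.8 − 237.7 = 87.1 K
Invert ΔT = ηγ̇²t_res/(ρcp) for γ̇: γ̇_max² = ΔT_a ρ cp / (η t_res) = 87.1·1278·2116 / (1390·99.5485) = 1702.22 s⁻²
γ̇_max = sqrt(1702.22) = 41.2579 s⁻¹
Solve γ̇ = πDN/h for N: N_max = γ̇_max·h/(π·D) = 41.2579 × 0.00636 / (π × 0.1386) = 0.602631 rev/s = 36.1579 rpm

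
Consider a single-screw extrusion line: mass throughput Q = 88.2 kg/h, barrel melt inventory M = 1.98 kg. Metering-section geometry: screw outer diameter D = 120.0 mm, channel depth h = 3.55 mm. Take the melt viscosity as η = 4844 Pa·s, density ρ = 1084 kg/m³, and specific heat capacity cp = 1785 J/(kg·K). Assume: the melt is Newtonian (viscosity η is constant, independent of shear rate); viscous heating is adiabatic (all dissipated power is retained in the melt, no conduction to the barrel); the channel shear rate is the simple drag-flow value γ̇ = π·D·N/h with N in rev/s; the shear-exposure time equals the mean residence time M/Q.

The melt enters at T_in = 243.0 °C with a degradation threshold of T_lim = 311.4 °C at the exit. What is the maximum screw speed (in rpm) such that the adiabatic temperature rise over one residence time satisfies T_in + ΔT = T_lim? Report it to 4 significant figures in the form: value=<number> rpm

value=10.39 rpm

Convert throughput: Q = 88.2 kg/h = 88.2/3600 = 0.0245 kg/s
Mean residence time: t_res = M/Q_s = 1.98 kg / 0.0245 kg/s = 80.8163 s
Geometry in SI: D = 120.0 mm → 0.12 m, h = 3.55 mm → 0.00355 m
Allowable rise: ΔT_a = T_lim − T_in = 311.4 − 243.0 = 68.4 K
γ̇_max² = ΔT_a·ρ·cp / (η·t_res) = [68.4 × 1084 × 1785] / [4844 × 80.8163] = 338.081 s⁻²
γ̇_max = √338.081 = 18.387 s⁻¹
Solve γ̇ = πDN/h for N: N_max = γ̇_max·h/(π·D) = 18.387 × 0.00355 / (π × 0.12) = 0.173144 rev/s = 10.3886 rpm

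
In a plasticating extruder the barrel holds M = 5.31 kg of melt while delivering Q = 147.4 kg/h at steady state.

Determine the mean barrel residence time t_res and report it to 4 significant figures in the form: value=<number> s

value=129.7 s

Q_s = Q / 3600 = 147.4 / 3600 = 0.0409444 kg/s
Mean residence time: t_res = M/Q_s = 5.31 kg / 0.0409444 kg/s = 129.688 s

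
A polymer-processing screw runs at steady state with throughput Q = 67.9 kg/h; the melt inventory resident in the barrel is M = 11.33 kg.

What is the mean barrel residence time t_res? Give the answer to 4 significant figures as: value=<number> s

Convert throughput: Q = 67.9 kg/h = 67.9/3600 = 0.0188611 kg/s
t_res = M / Q_s = 11.33 ÷ 0.0188611 = 600.707 s

value=600.7 s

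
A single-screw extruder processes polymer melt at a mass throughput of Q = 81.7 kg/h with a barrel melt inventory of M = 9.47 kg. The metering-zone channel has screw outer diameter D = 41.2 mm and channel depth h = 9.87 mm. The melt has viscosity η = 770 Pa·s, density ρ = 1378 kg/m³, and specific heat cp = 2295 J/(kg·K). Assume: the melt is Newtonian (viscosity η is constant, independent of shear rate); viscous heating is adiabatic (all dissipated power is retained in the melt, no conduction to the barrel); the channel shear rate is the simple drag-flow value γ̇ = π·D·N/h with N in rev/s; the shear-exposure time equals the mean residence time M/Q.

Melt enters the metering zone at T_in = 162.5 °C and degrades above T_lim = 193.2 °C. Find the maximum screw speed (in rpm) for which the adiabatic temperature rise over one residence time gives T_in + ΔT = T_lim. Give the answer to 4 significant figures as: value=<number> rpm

value=79.53 rpm

Throughput in SI: Q_s = 81.7 kg/h ÷ 3600 s/h = 0.0226944 kg/s
Mean residence time: t_res = M/Q_s = 9.47 kg / 0.0226944 kg/s = 417.283 s
Convert to metres: D = 0.0412 m, h = 0.00987 m
Allowable rise: ΔT_a = T_lim − T_in = 193.2 − 162.5 = 30.7 K
γ̇_max² = ΔT_a·ρ·cp / (η·t_res) = [30.7 × 1378 × 2295] / [770 × 417.283] = 302.168 s⁻²
γ̇_max = sqrt(302.168) = 17.383 s⁻¹
N_max = γ̇_max h / (πD) = 17.383·0.00987/(π·0.0412) = 1.32555 rev/s → ×60 = 79.5327 rpm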